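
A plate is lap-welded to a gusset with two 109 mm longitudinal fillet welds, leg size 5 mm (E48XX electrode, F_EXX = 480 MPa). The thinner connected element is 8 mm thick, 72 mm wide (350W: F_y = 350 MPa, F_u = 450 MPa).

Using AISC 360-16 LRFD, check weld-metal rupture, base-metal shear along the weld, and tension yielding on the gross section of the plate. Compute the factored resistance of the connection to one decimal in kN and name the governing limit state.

Weld metal: throat = 0.707×5 = 3.535 mm, L = 2×109 = 218 mm. φR_n = 0.75 × 0.6 × 480 × 3.535 × 218 = 166.5 kN.
Base metal shear (8 mm plate): yield φR_n = 1.0×0.6×350×8×218 = 366.2 kN; rupture φR_n = 0.75×0.6×450×8×218 = 353.2 kN; take 353.2 kN (rupture).
Tension yield (gross): A_g = 72×8 = 576 mm². φR_n = 0.90 × 350 × 576 = 181.4 kN.
Governing: min(166.5, 353.2, 181.4) = 166.5 kN → weld metal.

166.5 kN (weld metal governs)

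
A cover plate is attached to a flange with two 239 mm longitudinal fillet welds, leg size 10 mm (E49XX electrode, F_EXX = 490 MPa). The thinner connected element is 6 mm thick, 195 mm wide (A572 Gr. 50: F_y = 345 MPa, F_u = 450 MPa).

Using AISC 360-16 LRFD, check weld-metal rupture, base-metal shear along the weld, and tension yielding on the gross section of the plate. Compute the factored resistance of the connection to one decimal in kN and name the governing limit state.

Weld metal: throat = 0.707×10 = 7.07 mm, L = 2×239 = 478 mm. φR_n = 0.75 × 0.6 × 490 × 7.07 × 478 = 745.2 kN.
Base metal shear (6 mm plate): yield φR_n = 1.0×0.6×345×6×478 = 593.7 kN; rupture φR_n = 0.75×0.6×450×6×478 = 580.8 kN; take 580.8 kN (rupture).
Tension yield (gross): A_g = 195×6 = 1170 mm². φR_n = 0.90 × 345 × 1170 = 363.3 kN.
Governing: min(745.2, 580.8, 363.3) = 363.3 kN → gross-section yield.

363.3 kN (gross-section yield governs)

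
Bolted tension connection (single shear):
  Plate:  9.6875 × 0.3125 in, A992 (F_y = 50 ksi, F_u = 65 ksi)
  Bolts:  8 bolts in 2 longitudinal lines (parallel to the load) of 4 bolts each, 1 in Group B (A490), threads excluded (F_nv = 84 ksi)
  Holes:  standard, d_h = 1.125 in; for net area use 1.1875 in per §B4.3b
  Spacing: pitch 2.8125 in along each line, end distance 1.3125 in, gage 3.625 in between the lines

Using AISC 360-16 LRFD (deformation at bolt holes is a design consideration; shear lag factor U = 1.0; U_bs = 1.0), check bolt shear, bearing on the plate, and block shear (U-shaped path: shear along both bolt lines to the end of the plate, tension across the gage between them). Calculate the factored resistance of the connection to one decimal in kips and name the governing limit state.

Bolt shear: A_b = π(1)²/4 = 0.7854 in². φR_n = 0.75 × 84 × 0.7854 × 8 × 1 = 395.8 kips.
Bearing (0.3125 in plate, F_u = 65 ksi): end bolts L_c = 1.3125 − 1.125/2 = 0.75, R_n = min(1.2×0.75×0.3125×65, 2.4×1×0.3125×65) = 18.281 kips/bolt; interior L_c = 2.8125 − 1.125 = 1.6875, R_n = 41.133 kips/bolt. φR_n = 0.75 × (2×18.281 + 6×41.133) = 212.5 kips.
Block shear: shear path 2×[1.3125+3×2.8125] = 2×9.75 in, A_gv = 6.0938, A_nv = 2×(9.75 − 3.5×1.1875)×0.3125 = 3.4961 in²; tension across gage: (3.625 − 1×1.1875)×0.3125 = 0.76172 in². R_n = min(0.6×65×3.4961, 0.6×50×6.0938) + 1.0×65×0.76172 = min(136.35, 182.81) + 49.512 = 185.86 kips. φR_n = 0.75 × 185.86 = 139.4 kips.
Governing: min(395.8, 212.5, 139.4) = 139.4 kips → block shear.

139.4 kips (block shear governs)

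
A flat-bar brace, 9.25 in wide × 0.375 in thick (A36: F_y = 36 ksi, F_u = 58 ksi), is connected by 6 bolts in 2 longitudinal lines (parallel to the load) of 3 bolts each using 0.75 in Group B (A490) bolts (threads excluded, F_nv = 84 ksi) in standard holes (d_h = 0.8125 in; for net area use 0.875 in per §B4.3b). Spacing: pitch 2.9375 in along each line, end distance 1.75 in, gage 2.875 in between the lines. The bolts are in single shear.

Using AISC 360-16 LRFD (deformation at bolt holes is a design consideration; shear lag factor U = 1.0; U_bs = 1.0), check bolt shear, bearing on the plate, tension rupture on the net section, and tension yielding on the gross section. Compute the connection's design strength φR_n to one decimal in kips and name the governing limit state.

112.4 kips (gross-section yield governs)

Bolt shear: A_b = π(0.75)²/4 = 0.44179 in². φR_n = 0.75 × 84 × 0.44179 × 6 × 1 = 167.0 kips.
Bearing (0.375 in plate, F_u = 58 ksi): end bolts L_c = 1.75 − 0.8125/2 = 1.34375, R_n = min(1.2×1.34375×0.375×58, 2.4×0.75×0.375×58) = 35.072 kips/bolt; interior L_c = 2.9375 − 0.8125 = 2.125, R_n = 39.15 kips/bolt. φR_n = 0.75 × (2×35.072 + 4×39.15) = 170.1 kips.
Tension rupture (net): A_n = (9.25 − 2×0.875)×0.375 = 2.8125 in² (U = 1.0, A_e = A_n). φR_n = 0.75 × 58 × 2.8125 = 122.3 kips.
Tension yield (gross): A_g = 9.25×0.375 = 3.4688 in². φR_n = 0.90 × 36 × 3.4688 = 112.4 kips.
Governing: min(167.0, 170.1, 122.3, 112.4) = 112.4 kips → gross-section yield.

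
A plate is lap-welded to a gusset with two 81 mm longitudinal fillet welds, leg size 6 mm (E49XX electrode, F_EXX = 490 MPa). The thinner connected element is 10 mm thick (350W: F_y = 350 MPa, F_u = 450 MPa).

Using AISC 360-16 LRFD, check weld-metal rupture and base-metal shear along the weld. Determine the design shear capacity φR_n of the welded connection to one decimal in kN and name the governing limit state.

151.5 kN (weld metal governs)

Weld metal: throat = 0.707×6 = 4.242 mm, L = 2×81 = 162 mm. φR_n = 0.75 × 0.6 × 490 × 4.242 × 162 = 151.5 kN.
Base metal shear (10 mm plate): yield φR_n = 1.0×0.6×350×10×162 = 340.2 kN; rupture φR_n = 0.75×0.6×450×10×162 = 328.1 kN; take 328.1 kN (rupture).
Governing: min(151.5, 328.1) = 151.5 kN → weld metal.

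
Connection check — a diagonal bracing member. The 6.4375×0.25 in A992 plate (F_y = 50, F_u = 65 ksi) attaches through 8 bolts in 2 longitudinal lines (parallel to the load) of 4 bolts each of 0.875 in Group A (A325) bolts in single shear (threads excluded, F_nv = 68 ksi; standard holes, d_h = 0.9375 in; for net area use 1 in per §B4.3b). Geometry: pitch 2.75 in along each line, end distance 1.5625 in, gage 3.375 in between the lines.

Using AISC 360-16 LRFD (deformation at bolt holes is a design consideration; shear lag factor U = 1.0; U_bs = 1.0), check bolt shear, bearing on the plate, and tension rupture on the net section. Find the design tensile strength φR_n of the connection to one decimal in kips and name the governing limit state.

Bolt shear: A_b = π(0.875)²/4 = 0.60132 in². φR_n = 0.75 × 68 × 0.60132 × 8 × 1 = 245.3 kips.
Bearing (0.25 in plate, F_u = 65 ksi): end bolts L_c = 1.5625 − 0.9375/2 = 1.09375, R_n = min(1.2×1.09375×0.25×65, 2.4×0.875×0.25×65) = 21.328 kips/bolt; interior L_c = 2.75 − 0.9375 = 1.8125, R_n = 34.125 kips/bolt. φR_n = 0.75 × (2×21.328 + 6×34.125) = 185.6 kips.
Tension rupture (net): A_n = (6.4375 − 2×1)×0.25 = 1.1094 in² (U = 1.0, A_e = A_n). φR_n = 0.75 × 65 × 1.1094 = 54.1 kips.
Governing: min(245.3, 185.6, 54.1) = 54.1 kips → net-section rupture.

54.1 kips (net-section rupture governs)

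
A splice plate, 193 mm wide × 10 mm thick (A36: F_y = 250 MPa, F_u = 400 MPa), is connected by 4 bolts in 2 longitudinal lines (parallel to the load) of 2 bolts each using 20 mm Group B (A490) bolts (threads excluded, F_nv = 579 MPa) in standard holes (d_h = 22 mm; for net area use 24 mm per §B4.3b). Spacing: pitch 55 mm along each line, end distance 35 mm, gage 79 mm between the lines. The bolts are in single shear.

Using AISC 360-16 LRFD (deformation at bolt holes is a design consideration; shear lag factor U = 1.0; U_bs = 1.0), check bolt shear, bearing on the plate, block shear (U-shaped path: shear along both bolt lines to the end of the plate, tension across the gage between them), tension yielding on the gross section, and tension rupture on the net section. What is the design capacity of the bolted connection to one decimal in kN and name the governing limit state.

Bolt shear: A_b = π(20)²/4 = 314.16 mm². φR_n = 0.75 × 579 × 314.16 × 4 × 1 = 545.7 kN.
Bearing (10 mm plate, F_u = 400 MPa): end bolts L_c = 35 − 22/2 = 24, R_n = min(1.2×24×10×400, 2.4×20×10×400) = 115.2 kN/bolt; interior L_c = 55 − 22 = 33, R_n = 158.4 kN/bolt. φR_n = 0.75 × (2×115.2 + 2×158.4) = 410.4 kN.
Block shear: shear path 2×[35+1×55] = 2×90 mm, A_gv = 1800, A_nv = 2×(90 − 1.5×24)×10 = 1080 mm²; tension across gage: (79 − 1×24)×10 = 550 mm². R_n = min(0.6×400×1080, 0.6×250×1800) + 1.0×400×550 = min(259.2, 270) + 220 = 479.2 kN. φR_n = 0.75 × 479.2 = 359.4 kN.
Tension yield (gross): A_g = 193×10 = 1930 mm². φR_n = 0.90 × 250 × 1930 = 434.3 kN.
Tension rupture (net): A_n = (193 − 2×24)×10 = 1450 mm² (U = 1.0, A_e = A_n). φR_n = 0.75 × 400 × 1450 = 435.0 kN.
Governing: min(545.7, 410.4, 359.4, 434.3, 435.0) = 359.4 kN → block shear.

359.4 kN (block shear governs)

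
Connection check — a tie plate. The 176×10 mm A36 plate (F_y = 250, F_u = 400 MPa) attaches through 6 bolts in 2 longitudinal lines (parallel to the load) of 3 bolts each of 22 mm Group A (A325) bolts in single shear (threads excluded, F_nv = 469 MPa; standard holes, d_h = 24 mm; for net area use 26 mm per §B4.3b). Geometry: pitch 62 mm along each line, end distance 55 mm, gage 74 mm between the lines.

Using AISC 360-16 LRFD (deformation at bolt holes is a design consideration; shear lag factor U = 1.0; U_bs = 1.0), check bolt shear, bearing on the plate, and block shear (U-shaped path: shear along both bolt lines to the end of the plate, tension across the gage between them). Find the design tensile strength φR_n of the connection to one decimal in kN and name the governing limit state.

Bolt shear: A_b = π(22)²/4 = 380.13 mm². φR_n = 0.75 × 469 × 380.13 × 6 × 1 = 802.3 kN.
Bearing (10 mm plate, F_u = 400 MPa): end bolts L_c = 55 − 24/2 = 43, R_n = min(1.2×43×10×400, 2.4×22×10×400) = 206.4 kN/bolt; interior L_c = 62 − 24 = 38, R_n = 182.4 kN/bolt. φR_n = 0.75 × (2×206.4 + 4×182.4) = 856.8 kN.
Block shear: shear path 2×[55+2×62] = 2×179 mm, A_gv = 3580, A_nv = 2×(179 − 2.5×26)×10 = 2280 mm²; tension across gage: (74 − 1×26)×10 = 480 mm². R_n = min(0.6×400×2280, 0.6×250×3580) + 1.0×400×480 = min(547.2, 537) + 192 = 729 kN. φR_n = 0.75 × 729 = 546.8 kN.
Governing: min(802.3, 856.8, 546.8) = 546.8 kN → block shear.

546.8 kN (block shear governs)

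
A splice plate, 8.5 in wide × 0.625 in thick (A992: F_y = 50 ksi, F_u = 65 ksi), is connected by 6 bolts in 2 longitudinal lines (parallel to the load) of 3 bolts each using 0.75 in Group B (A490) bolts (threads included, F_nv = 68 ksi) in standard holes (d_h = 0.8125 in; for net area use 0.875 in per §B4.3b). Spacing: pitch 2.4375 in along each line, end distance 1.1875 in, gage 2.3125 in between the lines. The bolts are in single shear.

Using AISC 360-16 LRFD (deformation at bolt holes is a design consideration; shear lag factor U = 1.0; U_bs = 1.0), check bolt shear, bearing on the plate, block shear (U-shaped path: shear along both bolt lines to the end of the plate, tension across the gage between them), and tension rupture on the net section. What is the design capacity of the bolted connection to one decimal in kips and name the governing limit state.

135.2 kips (bolt shear governs)

Bolt shear: A_b = π(0.75)²/4 = 0.44179 in². φR_n = 0.75 × 68 × 0.44179 × 6 × 1 = 135.2 kips.
Bearing (0.625 in plate, F_u = 65 ksi): end bolts L_c = 1.1875 − 0.8125/2 = 0.78125, R_n = min(1.2×0.78125×0.625×65, 2.4×0.75×0.625×65) = 38.086 kips/bolt; interior L_c = 2.4375 − 0.8125 = 1.625, R_n = 73.125 kips/bolt. φR_n = 0.75 × (2×38.086 + 4×73.125) = 276.5 kips.
Block shear: shear path 2×[1.1875+2×2.4375] = 2×6.0625 in, A_gv = 7.5781, A_nv = 2×(6.0625 − 2.5×0.875)×0.625 = 4.8438 in²; tension across gage: (2.3125 − 1×0.875)×0.625 = 0.89844 in². R_n = min(0.6×65×4.8438, 0.6×50×7.5781) + 1.0×65×0.89844 = min(188.91, 227.34) + 58.399 = 247.31 kips. φR_n = 0.75 × 247.31 = 185.5 kips.
Tension rupture (net): A_n = (8.5 − 2×0.875)×0.625 = 4.2188 in² (U = 1.0, A_e = A_n). φR_n = 0.75 × 65 × 4.2188 = 205.7 kips.
Governing: min(135.2, 276.5, 185.5, 205.7) = 135.2 kips → bolt shear.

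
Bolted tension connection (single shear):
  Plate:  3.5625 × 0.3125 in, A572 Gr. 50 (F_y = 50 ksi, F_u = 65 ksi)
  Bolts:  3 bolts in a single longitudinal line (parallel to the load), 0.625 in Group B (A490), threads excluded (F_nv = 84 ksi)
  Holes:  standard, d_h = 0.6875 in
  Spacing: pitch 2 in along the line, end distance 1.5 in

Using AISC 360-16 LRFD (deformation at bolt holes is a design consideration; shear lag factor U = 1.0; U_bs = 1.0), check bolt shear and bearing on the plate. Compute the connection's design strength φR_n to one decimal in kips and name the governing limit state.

58.0 kips (bolt shear governs)

Bolt shear: A_b = π(0.625)²/4 = 0.3068 in². φR_n = 0.75 × 84 × 0.3068 × 3 × 1 = 58.0 kips.
Bearing (0.3125 in plate, F_u = 65 ksi): end bolts L_c = 1.5 − 0.6875/2 = 1.15625, R_n = min(1.2×1.15625×0.3125×65, 2.4×0.625×0.3125×65) = 28.184 kips/bolt; interior L_c = 2 − 0.6875 = 1.3125, R_n = 30.469 kips/bolt. φR_n = 0.75 × (1×28.184 + 2×30.469) = 66.8 kips.
Governing: min(58.0, 66.8) = 58.0 kips → bolt shear.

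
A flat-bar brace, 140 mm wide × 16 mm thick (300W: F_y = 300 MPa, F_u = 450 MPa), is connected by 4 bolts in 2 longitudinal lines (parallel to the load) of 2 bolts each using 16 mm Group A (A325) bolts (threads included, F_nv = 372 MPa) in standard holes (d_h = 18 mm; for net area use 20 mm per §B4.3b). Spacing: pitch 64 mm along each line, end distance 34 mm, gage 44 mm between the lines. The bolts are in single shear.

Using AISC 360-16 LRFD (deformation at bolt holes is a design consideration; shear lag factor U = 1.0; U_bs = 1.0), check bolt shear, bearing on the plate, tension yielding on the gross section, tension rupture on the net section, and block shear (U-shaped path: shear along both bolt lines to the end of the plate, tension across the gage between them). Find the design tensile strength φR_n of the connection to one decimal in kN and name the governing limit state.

Bolt shear: A_b = π(16)²/4 = 201.06 mm². φR_n = 0.75 × 372 × 201.06 × 4 × 1 = 224.4 kN.
Bearing (16 mm plate, F_u = 450 MPa): end bolts L_c = 34 − 18/2 = 25, R_n = min(1.2×25×16×450, 2.4×16×16×450) = 216 kN/bolt; interior L_c = 64 − 18 = 46, R_n = 276.48 kN/bolt. φR_n = 0.75 × (2×216 + 2×276.48) = 738.7 kN.
Tension yield (gross): A_g = 140×16 = 2240 mm². φR_n = 0.90 × 300 × 2240 = 604.8 kN.
Tension rupture (net): A_n = (140 − 2×20)×16 = 1600 mm² (U = 1.0, A_e = A_n). φR_n = 0.75 × 450 × 1600 = 540.0 kN.
Block shear: shear path 2×[34+1×64] = 2×98 mm, A_gv = 3136, A_nv = 2×(98 − 1.5×20)×16 = 2176 mm²; tension across gage: (44 − 1×20)×16 = 384 mm². R_n = min(0.6×450×2176, 0.6×300×3136) + 1.0×450×384 = min(587.52, 564.48) + 172.8 = 737.28 kN. φR_n = 0.75 × 737.28 = 553.0 kN.
Governing: min(224.4, 738.7, 604.8, 540.0, 553.0) = 224.4 kN → bolt shear.

224.4 kN (bolt shear governs)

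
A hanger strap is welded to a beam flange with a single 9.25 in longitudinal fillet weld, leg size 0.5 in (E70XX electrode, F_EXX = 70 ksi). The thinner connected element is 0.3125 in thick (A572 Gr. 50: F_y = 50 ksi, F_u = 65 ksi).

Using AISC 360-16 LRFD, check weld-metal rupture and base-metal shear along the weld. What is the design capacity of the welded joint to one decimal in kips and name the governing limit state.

84.6 kips (base-metal shear governs)

Weld metal: throat = 0.707×0.5 = 0.3535 in, L = 9.25 in. φR_n = 0.75 × 0.6 × 70 × 0.3535 × 9.25 = 103.0 kips.
Base metal shear (0.3125 in plate): yield φR_n = 1.0×0.6×50×0.3125×9.25 = 86.7 kips; rupture φR_n = 0.75×0.6×65×0.3125×9.25 = 84.6 kips; take 84.6 kips (rupture).
Governing: min(103.0, 84.6) = 84.6 kips → base-metal shear.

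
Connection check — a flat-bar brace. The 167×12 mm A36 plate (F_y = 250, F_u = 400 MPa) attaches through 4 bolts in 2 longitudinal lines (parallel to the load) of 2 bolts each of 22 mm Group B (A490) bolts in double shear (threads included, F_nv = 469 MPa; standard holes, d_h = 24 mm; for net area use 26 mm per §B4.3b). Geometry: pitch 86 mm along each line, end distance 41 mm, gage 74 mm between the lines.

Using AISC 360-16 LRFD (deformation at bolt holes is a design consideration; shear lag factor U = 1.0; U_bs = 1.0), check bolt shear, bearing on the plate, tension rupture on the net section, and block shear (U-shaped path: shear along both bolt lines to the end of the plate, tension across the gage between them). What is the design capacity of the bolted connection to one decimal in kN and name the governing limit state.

414.0 kN (net-section rupture governs)

Bolt shear: A_b = π(22)²/4 = 380.13 mm². φR_n = 0.75 × 469 × 380.13 × 4 × 2 = 1069.7 kN.
Bearing (12 mm plate, F_u = 400 MPa): end bolts L_c = 41 − 24/2 = 29, R_n = min(1.2×29×12×400, 2.4×22×12×400) = 167.04 kN/bolt; interior L_c = 86 − 24 = 62, R_n = 253.44 kN/bolt. φR_n = 0.75 × (2×167.04 + 2×253.44) = 630.7 kN.
Tension rupture (net): A_n = (167 − 2×26)×12 = 1380 mm² (U = 1.0, A_e = A_n). φR_n = 0.75 × 400 × 1380 = 414.0 kN.
Block shear: shear path 2×[41+1×86] = 2×127 mm, A_gv = 3048, A_nv = 2×(127 − 1.5×26)×12 = 2112 mm²; tension across gage: (74 − 1×26)×12 = 576 mm². R_n = min(0.6×400×2112, 0.6×250×3048) + 1.0×400×576 = min(506.88, 457.2) + 230.4 = 687.6 kN. φR_n = 0.75 × 687.6 = 515.7 kN.
Governing: min(1069.7, 630.7, 414.0, 515.7) = 414.0 kN → net-section rupture.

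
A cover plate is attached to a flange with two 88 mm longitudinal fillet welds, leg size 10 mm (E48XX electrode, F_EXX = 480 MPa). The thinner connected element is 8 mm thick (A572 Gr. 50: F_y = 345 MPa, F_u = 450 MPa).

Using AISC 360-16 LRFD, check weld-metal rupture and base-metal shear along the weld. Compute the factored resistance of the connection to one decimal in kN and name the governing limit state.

Weld metal: throat = 0.707×10 = 7.07 mm, L = 2×88 = 176 mm. φR_n = 0.75 × 0.6 × 480 × 7.07 × 176 = 268.8 kN.
Base metal shear (8 mm plate): yield φR_n = 1.0×0.6×345×8×176 = 291.5 kN; rupture φR_n = 0.75×0.6×450×8×176 = 285.1 kN; take 285.1 kN (rupture).
Governing: min(268.8, 285.1) = 268.8 kN → weld metal.

268.8 kN (weld metal governs)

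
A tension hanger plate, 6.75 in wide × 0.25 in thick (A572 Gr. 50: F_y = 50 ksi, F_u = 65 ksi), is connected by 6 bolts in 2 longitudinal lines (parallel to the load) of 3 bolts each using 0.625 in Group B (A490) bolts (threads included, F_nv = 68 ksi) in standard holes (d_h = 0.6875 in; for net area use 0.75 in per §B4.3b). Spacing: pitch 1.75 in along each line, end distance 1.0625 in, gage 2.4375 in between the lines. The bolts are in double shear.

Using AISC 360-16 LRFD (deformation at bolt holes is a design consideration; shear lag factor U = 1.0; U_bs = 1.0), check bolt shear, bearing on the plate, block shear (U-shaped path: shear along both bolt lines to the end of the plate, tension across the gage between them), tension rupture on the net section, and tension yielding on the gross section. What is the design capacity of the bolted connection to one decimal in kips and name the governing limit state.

59.9 kips (block shear governs)

Bolt shear: A_b = π(0.625)²/4 = 0.3068 in². φR_n = 0.75 × 68 × 0.3068 × 6 × 2 = 187.8 kips.
Bearing (0.25 in plate, F_u = 65 ksi): end bolts L_c = 1.0625 − 0.6875/2 = 0.71875, R_n = min(1.2×0.71875×0.25×65, 2.4×0.625×0.25×65) = 14.016 kips/bolt; interior L_c = 1.75 − 0.6875 = 1.0625, R_n = 20.719 kips/bolt. φR_n = 0.75 × (2×14.016 + 4×20.719) = 83.2 kips.
Block shear: shear path 2×[1.0625+2×1.75] = 2×4.5625 in, A_gv = 2.2813, A_nv = 2×(4.5625 − 2.5×0.75)×0.25 = 1.3438 in²; tension across gage: (2.4375 − 1×0.75)×0.25 = 0.42188 in². R_n = min(0.6×65×1.3438, 0.6×50×2.2813) + 1.0×65×0.42188 = min(52.408, 68.439) + 27.422 = 79.83 kips. φR_n = 0.75 × 79.83 = 59.9 kips.
Tension rupture (net): A_n = (6.75 − 2×0.75)×0.25 = 1.3125 in² (U = 1.0, A_e = A_n). φR_n = 0.75 × 65 × 1.3125 = 64.0 kips.
Tension yield (gross): A_g = 6.75×0.25 = 1.6875 in². φR_n = 0.90 × 50 × 1.6875 = 75.9 kips.
Governing: min(187.8, 83.2, 59.9, 64.0, 75.9) = 59.9 kips → block shear.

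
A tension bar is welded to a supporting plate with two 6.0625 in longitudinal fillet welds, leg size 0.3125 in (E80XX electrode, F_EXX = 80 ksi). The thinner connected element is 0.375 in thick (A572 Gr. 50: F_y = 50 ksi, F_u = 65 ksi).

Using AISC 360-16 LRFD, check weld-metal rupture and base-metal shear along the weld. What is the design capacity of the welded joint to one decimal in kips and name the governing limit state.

96.4 kips (weld metal governs)

Weld metal: throat = 0.707×0.3125 = 0.22094 in, L = 2×6.0625 = 12.125 in. φR_n = 0.75 × 0.6 × 80 × 0.22094 × 12.125 = 96.4 kips.
Base metal shear (0.375 in plate): yield φR_n = 1.0×0.6×50×0.375×12.125 = 136.4 kips; rupture φR_n = 0.75×0.6×65×0.375×12.125 = 133.0 kips; take 133.0 kips (rupture).
Governing: min(96.4, 133.0) = 96.4 kips → weld metal.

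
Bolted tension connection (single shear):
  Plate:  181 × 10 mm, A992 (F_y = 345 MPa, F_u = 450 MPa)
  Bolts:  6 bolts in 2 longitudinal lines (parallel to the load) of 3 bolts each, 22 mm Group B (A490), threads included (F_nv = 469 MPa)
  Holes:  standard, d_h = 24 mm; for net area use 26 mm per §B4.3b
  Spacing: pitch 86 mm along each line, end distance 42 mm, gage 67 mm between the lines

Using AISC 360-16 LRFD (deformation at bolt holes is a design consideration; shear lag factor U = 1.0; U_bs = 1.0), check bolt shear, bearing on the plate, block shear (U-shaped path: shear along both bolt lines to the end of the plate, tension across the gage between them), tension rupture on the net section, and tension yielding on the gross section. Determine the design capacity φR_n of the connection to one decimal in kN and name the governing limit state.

435.4 kN (net-section rupture governs)

Bolt shear: A_b = π(22)²/4 = 380.13 mm². φR_n = 0.75 × 469 × 380.13 × 6 × 1 = 802.3 kN.
Bearing (10 mm plate, F_u = 450 MPa): end bolts L_c = 42 − 24/2 = 30, R_n = min(1.2×30×10×450, 2.4×22×10×450) = 162 kN/bolt; interior L_c = 86 − 24 = 62, R_n = 237.6 kN/bolt. φR_n = 0.75 × (2×162 + 4×237.6) = 955.8 kN.
Block shear: shear path 2×[42+2×86] = 2×214 mm, A_gv = 4280, A_nv = 2×(214 − 2.5×26)×10 = 2980 mm²; tension across gage: (67 − 1×26)×10 = 410 mm². R_n = min(0.6×450×2980, 0.6×345×4280) + 1.0×450×410 = min(804.6, 885.96) + 184.5 = 989.1 kN. φR_n = 0.75 × 989.1 = 741.8 kN.
Tension rupture (net): A_n = (181 − 2×26)×10 = 1290 mm² (U = 1.0, A_e = A_n). φR_n = 0.75 × 450 × 1290 = 435.4 kN.
Tension yield (gross): A_g = 181×10 = 1810 mm². φR_n = 0.90 × 345 × 1810 = 562.0 kN.
Governing: min(802.3, 955.8, 741.8, 435.4, 562.0) = 435.4 kN → net-section rupture.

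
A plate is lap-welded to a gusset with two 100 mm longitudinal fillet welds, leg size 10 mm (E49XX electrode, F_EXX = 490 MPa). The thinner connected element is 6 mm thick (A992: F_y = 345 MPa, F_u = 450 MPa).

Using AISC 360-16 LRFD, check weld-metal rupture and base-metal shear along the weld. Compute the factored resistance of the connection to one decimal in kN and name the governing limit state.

Weld metal: throat = 0.707×10 = 7.07 mm, L = 2×100 = 200 mm. φR_n = 0.75 × 0.6 × 490 × 7.07 × 200 = 311.8 kN.
Base metal shear (6 mm plate): yield φR_n = 1.0×0.6×345×6×200 = 248.4 kN; rupture φR_n = 0.75×0.6×450×6×200 = 243.0 kN; take 243.0 kN (rupture).
Governing: min(311.8, 243.0) = 243.0 kN → base-metal shear.

243.0 kN (base-metal shear governs)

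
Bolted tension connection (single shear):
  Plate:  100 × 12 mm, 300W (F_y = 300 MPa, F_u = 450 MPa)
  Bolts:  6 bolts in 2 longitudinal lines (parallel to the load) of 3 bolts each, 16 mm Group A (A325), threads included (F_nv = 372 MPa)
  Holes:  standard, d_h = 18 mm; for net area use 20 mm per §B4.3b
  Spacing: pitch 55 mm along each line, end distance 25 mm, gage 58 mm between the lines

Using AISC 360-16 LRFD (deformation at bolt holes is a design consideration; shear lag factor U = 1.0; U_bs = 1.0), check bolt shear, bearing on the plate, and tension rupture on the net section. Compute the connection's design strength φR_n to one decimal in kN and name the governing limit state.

243.0 kN (net-section rupture governs)

Bolt shear: A_b = π(16)²/4 = 201.06 mm². φR_n = 0.75 × 372 × 201.06 × 6 × 1 = 336.6 kN.
Bearing (12 mm plate, F_u = 450 MPa): end bolts L_c = 25 − 18/2 = 16, R_n = min(1.2×16×12×450, 2.4×16×12×450) = 103.68 kN/bolt; interior L_c = 55 − 18 = 37, R_n = 207.36 kN/bolt. φR_n = 0.75 × (2×103.68 + 4×207.36) = 777.6 kN.
Tension rupture (net): A_n = (100 − 2×20)×12 = 720 mm² (U = 1.0, A_e = A_n). φR_n = 0.75 × 450 × 720 = 243.0 kN.
Governing: min(336.6, 777.6, 243.0) = 243.0 kN → net-section rupture.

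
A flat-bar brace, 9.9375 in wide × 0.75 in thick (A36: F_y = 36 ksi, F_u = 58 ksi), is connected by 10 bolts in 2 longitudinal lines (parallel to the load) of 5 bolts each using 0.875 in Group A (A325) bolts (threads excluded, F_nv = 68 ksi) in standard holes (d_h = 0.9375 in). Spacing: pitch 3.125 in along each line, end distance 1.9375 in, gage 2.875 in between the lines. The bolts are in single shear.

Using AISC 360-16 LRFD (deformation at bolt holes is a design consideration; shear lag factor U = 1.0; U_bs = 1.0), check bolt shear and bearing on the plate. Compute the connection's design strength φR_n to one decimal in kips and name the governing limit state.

306.7 kips (bolt shear governs)

Bolt shear: A_b = π(0.875)²/4 = 0.60132 in². φR_n = 0.75 × 68 × 0.60132 × 10 × 1 = 306.7 kips.
Bearing (0.75 in plate, F_u = 58 ksi): end bolts L_c = 1.9375 − 0.9375/2 = 1.46875, R_n = min(1.2×1.46875×0.75×58, 2.4×0.875×0.75×58) = 76.669 kips/bolt; interior L_c = 3.125 − 0.9375 = 2.1875, R_n = 91.35 kips/bolt. φR_n = 0.75 × (2×76.669 + 8×91.35) = 663.1 kips.
Governing: min(306.7, 663.1) = 306.7 kips → bolt shear.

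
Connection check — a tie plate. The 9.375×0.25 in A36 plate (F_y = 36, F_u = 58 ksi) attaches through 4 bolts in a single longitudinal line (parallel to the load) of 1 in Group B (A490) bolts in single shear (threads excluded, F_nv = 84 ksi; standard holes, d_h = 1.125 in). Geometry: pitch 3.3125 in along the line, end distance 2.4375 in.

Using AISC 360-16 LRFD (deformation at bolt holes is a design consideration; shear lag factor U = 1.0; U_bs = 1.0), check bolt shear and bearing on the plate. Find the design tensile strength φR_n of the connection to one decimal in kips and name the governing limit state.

Bolt shear: A_b = π(1)²/4 = 0.7854 in². φR_n = 0.75 × 84 × 0.7854 × 4 × 1 = 197.9 kips.
Bearing (0.25 in plate, F_u = 58 ksi): end bolts L_c = 2.4375 − 1.125/2 = 1.875, R_n = min(1.2×1.875×0.25×58, 2.4×1×0.25×58) = 32.625 kips/bolt; interior L_c = 3.3125 − 1.125 = 2.1875, R_n = 34.8 kips/bolt. φR_n = 0.75 × (1×32.625 + 3×34.8) = 102.8 kips.
Governing: min(197.9, 102.8) = 102.8 kips → bearing.

102.8 kips (bearing governs)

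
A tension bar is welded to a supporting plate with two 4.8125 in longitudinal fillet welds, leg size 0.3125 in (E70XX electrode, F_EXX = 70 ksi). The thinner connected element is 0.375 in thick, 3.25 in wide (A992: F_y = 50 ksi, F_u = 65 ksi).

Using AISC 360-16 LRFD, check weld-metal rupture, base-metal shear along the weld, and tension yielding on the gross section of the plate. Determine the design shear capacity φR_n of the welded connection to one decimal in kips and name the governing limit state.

54.8 kips (gross-section yield governs)

Weld metal: throat = 0.707×0.3125 = 0.22094 in, L = 2×4.8125 = 9.625 in. φR_n = 0.75 × 0.6 × 70 × 0.22094 × 9.625 = 67.0 kips.
Base metal shear (0.375 in plate): yield φR_n = 1.0×0.6×50×0.375×9.625 = 108.3 kips; rupture φR_n = 0.75×0.6×65×0.375×9.625 = 105.6 kips; take 105.6 kips (rupture).
Tension yield (gross): A_g = 3.25×0.375 = 1.2188 in². φR_n = 0.90 × 50 × 1.2188 = 54.8 kips.
Governing: min(67.0, 105.6, 54.8) = 54.8 kips → gross-section yield.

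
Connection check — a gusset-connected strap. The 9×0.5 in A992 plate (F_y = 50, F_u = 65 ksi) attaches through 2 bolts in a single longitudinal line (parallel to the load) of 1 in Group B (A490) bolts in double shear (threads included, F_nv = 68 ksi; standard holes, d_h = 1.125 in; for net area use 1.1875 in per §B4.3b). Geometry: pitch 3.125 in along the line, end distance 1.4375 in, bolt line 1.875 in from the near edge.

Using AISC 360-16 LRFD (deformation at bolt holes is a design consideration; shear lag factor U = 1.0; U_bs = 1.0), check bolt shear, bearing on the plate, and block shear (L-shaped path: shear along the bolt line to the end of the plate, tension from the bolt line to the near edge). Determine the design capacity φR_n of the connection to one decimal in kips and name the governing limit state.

Bolt shear: A_b = π(1)²/4 = 0.7854 in². φR_n = 0.75 × 68 × 0.7854 × 2 × 2 = 160.2 kips.
Bearing (0.5 in plate, F_u = 65 ksi): end bolts L_c = 1.4375 − 1.125/2 = 0.875, R_n = min(1.2×0.875×0.5×65, 2.4×1×0.5×65) = 34.125 kips/bolt; interior L_c = 3.125 − 1.125 = 2, R_n = 78 kips/bolt. φR_n = 0.75 × (1×34.125 + 1×78) = 84.1 kips.
Block shear: shear path 1×[1.4375+1×3.125] = 1×4.5625 in, A_gv = 2.2813, A_nv = 1×(4.5625 − 1.5×1.1875)×0.5 = 1.3906 in²; tension to near edge: (1.875 − 0.5×1.1875)×0.5 = 0.64063 in². R_n = min(0.6×65×1.3906, 0.6×50×2.2813) + 1.0×65×0.64063 = min(54.233, 68.439) + 41.641 = 95.874 kips. φR_n = 0.75 × 95.874 = 71.9 kips.
Governing: min(160.2, 84.1, 71.9) = 71.9 kips → block shear.

71.9 kips (block shear governs)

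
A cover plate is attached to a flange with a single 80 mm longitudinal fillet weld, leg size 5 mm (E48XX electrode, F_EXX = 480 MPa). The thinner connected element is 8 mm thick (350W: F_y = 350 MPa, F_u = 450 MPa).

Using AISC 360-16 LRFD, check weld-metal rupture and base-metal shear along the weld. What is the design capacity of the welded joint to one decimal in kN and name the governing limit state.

61.1 kN (weld metal governs)

Weld metal: throat = 0.707×5 = 3.535 mm, L = 80 mm. φR_n = 0.75 × 0.6 × 480 × 3.535 × 80 = 61.1 kN.
Base metal shear (8 mm plate): yield φR_n = 1.0×0.6×350×8×80 = 134.4 kN; rupture φR_n = 0.75×0.6×450×8×80 = 129.6 kN; take 129.6 kN (rupture).
Governing: min(61.1, 129.6) = 61.1 kN → weld metal.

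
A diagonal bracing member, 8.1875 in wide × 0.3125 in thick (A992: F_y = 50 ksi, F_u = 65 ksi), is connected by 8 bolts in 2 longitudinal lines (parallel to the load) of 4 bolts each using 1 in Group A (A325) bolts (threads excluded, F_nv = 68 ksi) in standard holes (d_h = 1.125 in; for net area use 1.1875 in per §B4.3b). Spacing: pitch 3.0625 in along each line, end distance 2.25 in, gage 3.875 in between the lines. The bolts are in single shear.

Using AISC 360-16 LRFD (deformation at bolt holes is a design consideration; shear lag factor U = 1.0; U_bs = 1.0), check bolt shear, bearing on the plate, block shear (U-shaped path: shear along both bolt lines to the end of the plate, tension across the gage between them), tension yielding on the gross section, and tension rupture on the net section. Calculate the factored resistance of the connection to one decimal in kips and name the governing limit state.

88.5 kips (net-section rupture governs)

Bolt shear: A_b = π(1)²/4 = 0.7854 in². φR_n = 0.75 × 68 × 0.7854 × 8 × 1 = 320.4 kips.
Bearing (0.3125 in plate, F_u = 65 ksi): end bolts L_c = 2.25 − 1.125/2 = 1.6875, R_n = min(1.2×1.6875×0.3125×65, 2.4×1×0.3125×65) = 41.133 kips/bolt; interior L_c = 3.0625 − 1.125 = 1.9375, R_n = 47.227 kips/bolt. φR_n = 0.75 × (2×41.133 + 6×47.227) = 274.2 kips.
Block shear: shear path 2×[2.25+3×3.0625] = 2×11.4375 in, A_gv = 7.1484, A_nv = 2×(11.4375 − 3.5×1.1875)×0.3125 = 4.5508 in²; tension across gage: (3.875 − 1×1.1875)×0.3125 = 0.83984 in². R_n = min(0.6×65×4.5508, 0.6×50×7.1484) + 1.0×65×0.83984 = min(177.48, 214.45) + 54.59 = 232.07 kips. φR_n = 0.75 × 232.07 = 174.1 kips.
Tension yield (gross): A_g = 8.1875×0.3125 = 2.5586 in². φR_n = 0.90 × 50 × 2.5586 = 115.1 kips.
Tension rupture (net): A_n = (8.1875 − 2×1.1875)×0.3125 = 1.8164 in² (U = 1.0, A_e = A_n). φR_n = 0.75 × 65 × 1.8164 = 88.5 kips.
Governing: min(320.4, 274.2, 174.1, 115.1, 88.5) = 88.5 kips → net-section rupture.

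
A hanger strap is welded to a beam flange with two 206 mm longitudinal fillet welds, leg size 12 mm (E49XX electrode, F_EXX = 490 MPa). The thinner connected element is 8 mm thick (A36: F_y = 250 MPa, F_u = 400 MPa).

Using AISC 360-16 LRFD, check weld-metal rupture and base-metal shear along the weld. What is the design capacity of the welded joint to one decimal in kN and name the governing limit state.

494.4 kN (base-metal shear governs)

Weld metal: throat = 0.707×12 = 8.484 mm, L = 2×206 = 412 mm. φR_n = 0.75 × 0.6 × 490 × 8.484 × 412 = 770.7 kN.
Base metal shear (8 mm plate): yield φR_n = 1.0×0.6×250×8×412 = 494.4 kN; rupture φR_n = 0.75×0.6×400×8×412 = 593.3 kN; take 494.4 kN (yield).
Governing: min(770.7, 494.4) = 494.4 kN → base-metal shear.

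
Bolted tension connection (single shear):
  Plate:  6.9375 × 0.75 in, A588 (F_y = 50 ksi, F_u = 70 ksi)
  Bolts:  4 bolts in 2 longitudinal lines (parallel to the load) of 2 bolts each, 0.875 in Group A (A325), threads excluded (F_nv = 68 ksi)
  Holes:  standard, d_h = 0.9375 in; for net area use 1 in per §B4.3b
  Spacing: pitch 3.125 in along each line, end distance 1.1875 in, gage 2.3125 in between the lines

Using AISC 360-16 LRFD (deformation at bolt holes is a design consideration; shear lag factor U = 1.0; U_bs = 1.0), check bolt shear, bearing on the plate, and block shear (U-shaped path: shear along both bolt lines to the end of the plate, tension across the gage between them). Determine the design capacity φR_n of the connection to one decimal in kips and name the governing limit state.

122.7 kips (bolt shear governs)

Bolt shear: A_b = π(0.875)²/4 = 0.60132 in². φR_n = 0.75 × 68 × 0.60132 × 4 × 1 = 122.7 kips.
Bearing (0.75 in plate, F_u = 70 ksi): end bolts L_c = 1.1875 − 0.9375/2 = 0.71875, R_n = min(1.2×0.71875×0.75×70, 2.4×0.875×0.75×70) = 45.281 kips/bolt; interior L_c = 3.125 − 0.9375 = 2.1875, R_n = 110.25 kips/bolt. φR_n = 0.75 × (2×45.281 + 2×110.25) = 233.3 kips.
Block shear: shear path 2×[1.1875+1×3.125] = 2×4.3125 in, A_gv = 6.4688, A_nv = 2×(4.3125 − 1.5×1)×0.75 = 4.2188 in²; tension across gage: (2.3125 − 1×1)×0.75 = 0.98438 in². R_n = min(0.6×70×4.2188, 0.6×50×6.4688) + 1.0×70×0.98438 = min(177.19, 194.06) + 68.907 = 246.1 kips. φR_n = 0.75 × 246.1 = 184.6 kips.
Governing: min(122.7, 233.3, 184.6) = 122.7 kips → bolt shear.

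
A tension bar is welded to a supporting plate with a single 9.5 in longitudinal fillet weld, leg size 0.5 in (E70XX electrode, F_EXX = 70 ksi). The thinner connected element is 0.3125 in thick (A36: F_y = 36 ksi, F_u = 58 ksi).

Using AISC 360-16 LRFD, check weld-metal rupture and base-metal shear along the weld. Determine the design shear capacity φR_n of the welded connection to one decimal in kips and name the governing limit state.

64.1 kips (base-metal shear governs)

Weld metal: throat = 0.707×0.5 = 0.3535 in, L = 9.5 in. φR_n = 0.75 × 0.6 × 70 × 0.3535 × 9.5 = 105.8 kips.
Base metal shear (0.3125 in plate): yield φR_n = 1.0×0.6×36×0.3125×9.5 = 64.1 kips; rupture φR_n = 0.75×0.6×58×0.3125×9.5 = 77.5 kips; take 64.1 kips (yield).
Governing: min(105.8, 64.1) = 64.1 kips → base-metal shear.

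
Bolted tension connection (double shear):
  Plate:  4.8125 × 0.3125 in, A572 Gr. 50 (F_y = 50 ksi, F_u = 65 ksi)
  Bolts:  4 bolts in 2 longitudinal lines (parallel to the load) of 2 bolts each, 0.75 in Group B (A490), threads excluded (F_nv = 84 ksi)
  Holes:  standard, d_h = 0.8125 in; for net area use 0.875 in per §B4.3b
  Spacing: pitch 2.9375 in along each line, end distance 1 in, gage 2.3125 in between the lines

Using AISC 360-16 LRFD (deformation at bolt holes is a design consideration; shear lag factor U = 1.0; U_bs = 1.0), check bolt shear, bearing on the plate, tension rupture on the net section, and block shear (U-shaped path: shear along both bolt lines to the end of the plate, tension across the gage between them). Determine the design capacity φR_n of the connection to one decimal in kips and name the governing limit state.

46.7 kips (net-section rupture governs)

Bolt shear: A_b = π(0.75)²/4 = 0.44179 in². φR_n = 0.75 × 84 × 0.44179 × 4 × 2 = 222.7 kips.
Bearing (0.3125 in plate, F_u = 65 ksi): end bolts L_c = 1 − 0.8125/2 = 0.59375, R_n = min(1.2×0.59375×0.3125×65, 2.4×0.75×0.3125×65) = 14.473 kips/bolt; interior L_c = 2.9375 − 0.8125 = 2.125, R_n = 36.563 kips/bolt. φR_n = 0.75 × (2×14.473 + 2×36.563) = 76.6 kips.
Tension rupture (net): A_n = (4.8125 − 2×0.875)×0.3125 = 0.95703 in² (U = 1.0, A_e = A_n). φR_n = 0.75 × 65 × 0.95703 = 46.7 kips.
Block shear: shear path 2×[1+1×2.9375] = 2×3.9375 in, A_gv = 2.4609, A_nv = 2×(3.9375 − 1.5×0.875)×0.3125 = 1.6406 in²; tension across gage: (2.3125 − 1×0.875)×0.3125 = 0.44922 in². R_n = min(0.6×65×1.6406, 0.6×50×2.4609) + 1.0×65×0.44922 = min(63.983, 73.827) + 29.199 = 93.182 kips. φR_n = 0.75 × 93.182 = 69.9 kips.
Governing: min(222.7, 76.6, 46.7, 69.9) = 46.7 kips → net-section rupture.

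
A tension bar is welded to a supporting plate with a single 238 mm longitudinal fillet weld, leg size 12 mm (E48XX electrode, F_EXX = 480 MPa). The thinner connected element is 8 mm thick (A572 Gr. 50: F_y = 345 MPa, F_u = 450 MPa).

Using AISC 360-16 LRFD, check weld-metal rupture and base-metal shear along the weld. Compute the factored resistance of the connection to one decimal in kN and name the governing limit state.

385.6 kN (base-metal shear governs)

Weld metal: throat = 0.707×12 = 8.484 mm, L = 238 mm. φR_n = 0.75 × 0.6 × 480 × 8.484 × 238 = 436.1 kN.
Base metal shear (8 mm plate): yield φR_n = 1.0×0.6×345×8×238 = 394.1 kN; rupture φR_n = 0.75×0.6×450×8×238 = 385.6 kN; take 385.6 kN (rupture).
Governing: min(436.1, 385.6) = 385.6 kN → base-metal shear.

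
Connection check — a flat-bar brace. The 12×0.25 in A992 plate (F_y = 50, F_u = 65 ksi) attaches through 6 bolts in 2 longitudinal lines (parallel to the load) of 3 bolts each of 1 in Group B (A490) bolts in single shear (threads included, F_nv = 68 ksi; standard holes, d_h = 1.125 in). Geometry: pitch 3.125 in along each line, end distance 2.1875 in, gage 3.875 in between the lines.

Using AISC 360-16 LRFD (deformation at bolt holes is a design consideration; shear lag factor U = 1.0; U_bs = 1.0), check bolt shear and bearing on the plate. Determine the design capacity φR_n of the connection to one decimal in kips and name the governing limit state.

164.5 kips (bearing governs)

Bolt shear: A_b = π(1)²/4 = 0.7854 in². φR_n = 0.75 × 68 × 0.7854 × 6 × 1 = 240.3 kips.
Bearing (0.25 in plate, F_u = 65 ksi): end bolts L_c = 2.1875 − 1.125/2 = 1.625, R_n = min(1.2×1.625×0.25×65, 2.4×1×0.25×65) = 31.688 kips/bolt; interior L_c = 3.125 − 1.125 = 2, R_n = 39 kips/bolt. φR_n = 0.75 × (2×31.688 + 4×39) = 164.5 kips.
Governing: min(240.3, 164.5) = 164.5 kips → bearing.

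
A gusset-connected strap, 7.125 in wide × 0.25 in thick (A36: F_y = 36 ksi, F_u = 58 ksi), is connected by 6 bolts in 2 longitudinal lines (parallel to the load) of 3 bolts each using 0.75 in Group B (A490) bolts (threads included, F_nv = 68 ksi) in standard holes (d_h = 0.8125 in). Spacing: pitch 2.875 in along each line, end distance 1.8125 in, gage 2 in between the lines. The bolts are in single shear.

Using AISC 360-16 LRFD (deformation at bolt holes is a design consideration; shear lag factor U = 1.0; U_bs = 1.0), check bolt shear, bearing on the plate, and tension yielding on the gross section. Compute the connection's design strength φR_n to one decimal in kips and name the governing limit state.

Bolt shear: A_b = π(0.75)²/4 = 0.44179 in². φR_n = 0.75 × 68 × 0.44179 × 6 × 1 = 135.2 kips.
Bearing (0.25 in plate, F_u = 58 ksi): end bolts L_c = 1.8125 − 0.8125/2 = 1.40625, R_n = min(1.2×1.40625×0.25×58, 2.4×0.75×0.25×58) = 24.469 kips/bolt; interior L_c = 2.875 − 0.8125 = 2.0625, R_n = 26.1 kips/bolt. φR_n = 0.75 × (2×24.469 + 4×26.1) = 115.0 kips.
Tension yield (gross): A_g = 7.125×0.25 = 1.7813 in². φR_n = 0.90 × 36 × 1.7813 = 57.7 kips.
Governing: min(135.2, 115.0, 57.7) = 57.7 kips → gross-section yield.

57.7 kips (gross-section yield governs)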